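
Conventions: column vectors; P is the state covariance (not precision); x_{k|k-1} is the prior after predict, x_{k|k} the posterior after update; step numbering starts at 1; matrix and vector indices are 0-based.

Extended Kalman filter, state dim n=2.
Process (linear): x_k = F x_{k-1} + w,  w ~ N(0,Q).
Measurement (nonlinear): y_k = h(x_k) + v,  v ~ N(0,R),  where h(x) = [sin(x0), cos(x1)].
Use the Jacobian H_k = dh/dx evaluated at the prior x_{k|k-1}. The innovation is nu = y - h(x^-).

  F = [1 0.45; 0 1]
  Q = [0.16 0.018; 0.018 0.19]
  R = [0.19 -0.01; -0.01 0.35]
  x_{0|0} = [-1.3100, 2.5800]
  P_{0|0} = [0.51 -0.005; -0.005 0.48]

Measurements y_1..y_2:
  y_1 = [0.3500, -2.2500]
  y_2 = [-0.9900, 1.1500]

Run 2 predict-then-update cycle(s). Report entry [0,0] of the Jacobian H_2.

step 1: x^-=[-0.1490, 2.5800]  P^-=[0.7627 0.2290; 0.2290 0.6700]  H_jac=[0.9889 0.0000; 0.0000 -0.5325]  S=[0.9359 -0.1306; -0.1306 0.5400]  K=[0.8014 -0.0320; 0.1550 -0.6232]  nu=[0.4984, -1.4036]  x^+=[0.2954, 3.5320]  P^+=[0.1543 0.0361; 0.0361 0.4125]
step 2: x^-=[1.8848, 3.5320]  P^-=[0.4303 0.2397; 0.2397 0.6025]  H_jac=[-0.3089 0.0000; 0.0000 0.3806]  S=[0.2311 -0.0382; -0.0382 0.4373]  K=[-0.5487 0.1607; -0.2372 0.5037]  nu=[-1.9411, 2.0747]  x^+=[3.2834, 5.0376]  P^+=[0.3427 0.1622; 0.1622 0.4694]

H_jac[0,0] = -0.3089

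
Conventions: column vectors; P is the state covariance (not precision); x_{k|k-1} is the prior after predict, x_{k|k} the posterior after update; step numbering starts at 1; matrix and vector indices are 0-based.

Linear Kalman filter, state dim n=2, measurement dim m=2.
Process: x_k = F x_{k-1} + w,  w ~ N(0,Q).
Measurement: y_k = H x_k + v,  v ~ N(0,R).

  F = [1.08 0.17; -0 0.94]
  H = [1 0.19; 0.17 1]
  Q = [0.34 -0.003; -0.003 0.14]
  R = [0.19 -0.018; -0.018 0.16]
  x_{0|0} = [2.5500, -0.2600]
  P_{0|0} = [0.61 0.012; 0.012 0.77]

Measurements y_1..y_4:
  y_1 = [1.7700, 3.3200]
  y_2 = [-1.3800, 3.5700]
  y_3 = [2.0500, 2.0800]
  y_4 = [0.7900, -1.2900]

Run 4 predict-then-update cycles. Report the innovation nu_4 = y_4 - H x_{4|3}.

innov = [-1.1258, -3.7491]

step 1: x^-=[2.7098, -0.2444]  P^-=[1.0782 0.1322; 0.1322 0.8204]  S=[1.3480 0.4577; 0.4577 1.0565]  K=[0.8407 -0.0655; -0.0670 0.8268]  nu=[-0.8934, 3.1037]  x^+=[1.7554, 2.3816]  P^+=[0.1713 -0.0547; -0.0547 0.1428]
step 2: x^-=[2.3007, 2.2387]  P^-=[0.5238 -0.0358; -0.0358 0.2662]  S=[0.7099 0.0847; 0.0847 0.4292]  K=[0.7308 -0.0201; -0.0527 0.6165]  nu=[-4.1060, 0.9402]  x^+=[-0.7188, 3.0347]  P^+=[0.1471 -0.0414; -0.0414 0.1066]
step 3: x^-=[-0.2604, 2.8526]  P^-=[0.4994 -0.0280; -0.0280 0.2342]  S=[0.6873 0.0825; 0.0825 0.3991]  K=[0.7197 -0.0062; -0.0461 0.5844]  nu=[1.7684, -0.7283]  x^+=[1.0168, 2.3454]  P^+=[0.1442 -0.0384; -0.0384 0.1009]
step 4: x^-=[1.4969, 2.2047]  P^-=[0.4969 -0.0259; -0.0259 0.2291]  S=[0.6854 0.0833; 0.0833 0.3947]  K=[0.7183 -0.0031; -0.0446 0.5788]  nu=[-1.1258, -3.7491]  x^+=[0.7001, 0.0849]  P^+=[0.1437 -0.0379; -0.0379 0.0998]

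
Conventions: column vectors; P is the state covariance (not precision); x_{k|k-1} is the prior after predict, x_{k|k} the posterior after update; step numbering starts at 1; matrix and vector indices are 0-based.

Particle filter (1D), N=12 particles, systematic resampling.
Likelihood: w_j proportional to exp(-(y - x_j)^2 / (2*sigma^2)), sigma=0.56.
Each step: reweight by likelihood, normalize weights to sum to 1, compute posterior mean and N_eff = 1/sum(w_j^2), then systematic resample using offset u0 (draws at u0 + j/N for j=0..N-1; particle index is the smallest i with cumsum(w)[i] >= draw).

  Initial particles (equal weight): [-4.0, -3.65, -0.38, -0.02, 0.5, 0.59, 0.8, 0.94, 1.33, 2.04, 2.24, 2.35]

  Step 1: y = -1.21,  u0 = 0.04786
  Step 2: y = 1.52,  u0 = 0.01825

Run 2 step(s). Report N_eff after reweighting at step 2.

N_eff = 1.8713

step 1: w=[0.0000, 0.0002, 0.7320, 0.2296, 0.0207, 0.0125, 0.0035, 0.0014, 0.0001, 0.0000, 0.0000, 0.0000]  mean=-0.2614  Neff=1.6974  idx=[2, 2, 2, 2, 2, 2, 2, 2, 2, 3, 3, 4]
step 2: w=[0.0120, 0.0120, 0.0120, 0.0120, 0.0120, 0.0120, 0.0120, 0.0120, 0.0120, 0.0862, 0.0862, 0.7199]  mean=0.3156  Neff=1.8713  idx=[1, 8, 9, 10, 11, 11, 11, 11, 11, 11, 11, 11]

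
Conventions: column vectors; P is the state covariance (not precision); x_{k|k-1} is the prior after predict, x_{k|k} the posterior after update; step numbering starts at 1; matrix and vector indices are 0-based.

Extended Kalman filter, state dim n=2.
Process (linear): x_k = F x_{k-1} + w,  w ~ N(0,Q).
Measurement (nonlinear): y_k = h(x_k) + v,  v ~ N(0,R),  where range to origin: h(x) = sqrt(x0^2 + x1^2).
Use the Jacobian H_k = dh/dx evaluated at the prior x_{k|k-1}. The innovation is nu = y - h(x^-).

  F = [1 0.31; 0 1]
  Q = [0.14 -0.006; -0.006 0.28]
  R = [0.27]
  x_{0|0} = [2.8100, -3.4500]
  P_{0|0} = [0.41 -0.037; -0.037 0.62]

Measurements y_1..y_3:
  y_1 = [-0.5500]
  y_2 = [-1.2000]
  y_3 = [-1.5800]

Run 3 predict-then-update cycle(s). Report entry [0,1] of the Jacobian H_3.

step 1: x^-=[1.7405, -3.4500]  P^-=[0.5866 0.1492; 0.1492 0.9000]  H_jac=[0.4504 -0.8928]  S=[0.9864]  K=[0.1328; -0.7465]  nu=[-4.4142]  x^+=[1.1542, -0.1550]  P^+=[0.5692 0.2470; 0.2470 0.3504]
step 2: x^-=[1.1061, -0.1550]  P^-=[0.8961 0.3496; 0.3496 0.6304]  H_jac=[0.9903 -0.1388]  S=[1.0649]  K=[0.7878; 0.2430]  nu=[-2.3169]  x^+=[-0.7191, -0.7180]  P^+=[0.2352 0.1458; 0.1458 0.5675]
step 3: x^-=[-0.9417, -0.7180]  P^-=[0.5201 0.3157; 0.3157 0.8475]  H_jac=[-0.7952 -0.6063]  S=[1.2149]  K=[-0.4980; -0.6296]  nu=[-2.7642]  x^+=[0.4349, 1.0223]  P^+=[0.2188 -0.0652; -0.0652 0.3659]

H_jac[0,1] = -0.6063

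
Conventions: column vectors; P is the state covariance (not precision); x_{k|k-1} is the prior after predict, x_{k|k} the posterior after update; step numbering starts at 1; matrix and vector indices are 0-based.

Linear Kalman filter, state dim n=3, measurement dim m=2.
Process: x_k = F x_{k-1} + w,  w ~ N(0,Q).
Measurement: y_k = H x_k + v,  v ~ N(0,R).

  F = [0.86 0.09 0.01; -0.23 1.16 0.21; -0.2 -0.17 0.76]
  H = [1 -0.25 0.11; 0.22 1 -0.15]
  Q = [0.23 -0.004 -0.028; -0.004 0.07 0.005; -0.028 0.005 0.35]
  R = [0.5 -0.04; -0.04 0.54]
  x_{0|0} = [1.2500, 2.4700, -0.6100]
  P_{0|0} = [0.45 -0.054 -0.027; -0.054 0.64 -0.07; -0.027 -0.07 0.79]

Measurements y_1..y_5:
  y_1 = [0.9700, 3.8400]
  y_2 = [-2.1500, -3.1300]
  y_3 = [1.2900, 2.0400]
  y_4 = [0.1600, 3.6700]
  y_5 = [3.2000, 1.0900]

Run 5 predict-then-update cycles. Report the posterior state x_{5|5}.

x_post = [1.9931, 0.9242, -1.3378]

step 1: x^-=[1.2912, 2.4496, -1.1335]  P^-=[0.5591 -0.0842 -0.1226; -0.0842 0.9871 -0.0174; -0.1226 -0.0174 0.8654]  S=[1.1474 -0.2448; -0.2448 1.5499]  K=[0.5193 0.1189; -0.1619 0.6011; -0.0456 -0.1196]  nu=[0.4159, 0.9363]  x^+=[1.6185, 2.9450, -1.2644]  P^+=[0.2581 -0.0268 -0.0899; -0.0268 0.3495 0.0836; -0.0899 0.0836 0.8436]
step 2: x^-=[1.6443, 2.7785, -1.7853]  P^-=[0.4182 -0.0565 -0.1199; -0.0565 0.6548 0.1779; -0.1199 0.1779 0.8616]  S=[0.9616 -0.1380; -0.1380 1.1641]  K=[0.4501 0.0993; -0.1350 0.5129; -0.0709 0.0108]  nu=[-2.9033, -6.5380]  x^+=[-0.3119, -0.1828, -1.6500]  P^+=[0.2242 -0.0273 -0.0908; -0.0273 0.3119 0.1571; -0.0908 0.1571 0.8564]
step 3: x^-=[-0.3011, -0.4869, -1.1606]  P^-=[0.3930 -0.0521 -0.1090; -0.0521 0.6393 0.2483; -0.1090 0.2483 0.8478]  S=[0.9316 -0.1262; -0.1262 1.1271]  K=[0.4356 0.0938; -0.1291 0.5095; -0.0730 0.0780]  nu=[1.5971, 2.4190]  x^+=[0.6215, 0.5394, -1.0884]  P^+=[0.2166 -0.0271 -0.0842; -0.0271 0.3146 0.1888; -0.0842 0.1888 0.8345]
step 4: x^-=[0.5721, 0.2542, -1.0432]  P^-=[0.3875 -0.0479 -0.1016; -0.0479 0.6561 0.2693; -0.1016 0.2693 0.8248]  S=[0.9253 -0.1252; -0.1252 1.1382]  K=[0.4323 0.0937; -0.1270 0.5177; -0.0709 0.1005]  nu=[-0.2338, 3.1335]  x^+=[0.7647, 1.9060, -0.7118]  P^+=[0.2147 -0.0258 -0.0793; -0.0258 0.3196 0.1956; -0.0793 0.1956 0.8068]
step 5: x^-=[0.8221, 1.8856, -1.0179]  P^-=[0.3864 -0.0448 -0.0981; -0.0448 0.6638 0.2682; -0.0981 0.2682 0.8057]  S=[0.9238 -0.1247; -0.1247 1.1469]  K=[0.4316 0.0948; -0.1258 0.5214; -0.0690 0.1022]  nu=[2.9613, -1.1292]  x^+=[1.9931, 0.9242, -1.3378]  P^+=[0.2143 -0.0248 -0.0770; -0.0248 0.3210 0.1930; -0.0770 0.1930 0.7875]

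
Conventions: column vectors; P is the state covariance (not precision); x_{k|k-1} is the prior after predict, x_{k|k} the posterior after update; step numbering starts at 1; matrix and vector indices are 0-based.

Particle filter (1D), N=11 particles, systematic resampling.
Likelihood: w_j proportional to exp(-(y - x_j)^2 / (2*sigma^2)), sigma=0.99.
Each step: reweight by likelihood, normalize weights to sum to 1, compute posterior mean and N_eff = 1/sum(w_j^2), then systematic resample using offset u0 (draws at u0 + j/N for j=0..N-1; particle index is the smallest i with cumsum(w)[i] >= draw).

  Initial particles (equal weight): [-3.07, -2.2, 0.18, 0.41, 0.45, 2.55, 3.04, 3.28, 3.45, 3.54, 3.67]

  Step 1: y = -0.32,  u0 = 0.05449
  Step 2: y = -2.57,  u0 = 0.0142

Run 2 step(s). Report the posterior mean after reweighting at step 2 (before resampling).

post_mean = -1.8824

step 1: w=[0.0082, 0.0637, 0.3401, 0.2944, 0.2855, 0.0058, 0.0012, 0.0005, 0.0003, 0.0002, 0.0001]  mean=0.1675  Neff=3.4717  idx=[1, 2, 2, 2, 3, 3, 3, 3, 4, 4, 4]
step 2: w=[0.8735, 0.0198, 0.0198, 0.0198, 0.0101, 0.0101, 0.0101, 0.0101, 0.0089, 0.0089, 0.0089]  mean=-1.8824  Neff=1.3075  idx=[0, 0, 0, 0, 0, 0, 0, 0, 0, 0, 3]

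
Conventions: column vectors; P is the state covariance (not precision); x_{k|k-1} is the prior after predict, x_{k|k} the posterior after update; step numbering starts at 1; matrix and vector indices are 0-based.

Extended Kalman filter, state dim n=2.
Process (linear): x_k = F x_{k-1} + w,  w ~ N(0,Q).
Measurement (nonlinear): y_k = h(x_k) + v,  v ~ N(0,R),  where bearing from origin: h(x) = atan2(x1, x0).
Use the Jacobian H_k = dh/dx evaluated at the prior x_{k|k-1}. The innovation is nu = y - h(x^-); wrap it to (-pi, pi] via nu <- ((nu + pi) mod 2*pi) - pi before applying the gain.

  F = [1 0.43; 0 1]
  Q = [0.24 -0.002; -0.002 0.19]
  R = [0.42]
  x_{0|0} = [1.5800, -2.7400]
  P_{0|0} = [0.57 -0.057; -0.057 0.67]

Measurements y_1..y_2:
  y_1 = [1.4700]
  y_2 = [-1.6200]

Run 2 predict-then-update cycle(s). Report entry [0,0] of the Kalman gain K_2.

step 1: x^-=[0.4018, -2.7400]  P^-=[0.8849 0.2291; 0.2291 0.8600]  H_jac=[0.3573 0.0524]  S=[0.5439]  K=[0.6033; 0.2333]  nu=[2.8952]  x^+=[2.1486, -2.0644]  P^+=[0.6869 0.1525; 0.1525 0.8304]
step 2: x^-=[1.2609, -2.0644]  P^-=[1.2116 0.5076; 0.5076 1.0204]  H_jac=[0.3528 0.2155]  S=[0.6953]  K=[0.7720; 0.5737]  nu=[-0.5975]  x^+=[0.7996, -2.4072]  P^+=[0.7972 0.1996; 0.1996 0.7915]

K[0,0] = 0.7720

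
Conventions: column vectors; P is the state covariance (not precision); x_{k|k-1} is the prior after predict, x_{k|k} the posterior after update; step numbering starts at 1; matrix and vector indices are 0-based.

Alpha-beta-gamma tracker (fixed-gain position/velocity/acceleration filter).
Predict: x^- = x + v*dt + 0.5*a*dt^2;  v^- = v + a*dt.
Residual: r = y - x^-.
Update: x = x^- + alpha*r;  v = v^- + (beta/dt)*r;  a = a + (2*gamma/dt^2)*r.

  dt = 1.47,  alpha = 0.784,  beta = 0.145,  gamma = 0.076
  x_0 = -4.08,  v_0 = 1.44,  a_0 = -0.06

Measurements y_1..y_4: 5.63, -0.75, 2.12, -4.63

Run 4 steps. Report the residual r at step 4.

step 1: x_pred=-2.0280  r=7.6580  x^+=3.9759  v^+=2.1072  a^+=0.4787
step 2: x_pred=7.5906  r=-8.3406  x^+=1.0516  v^+=1.9881  a^+=-0.1080
step 3: x_pred=3.8574  r=-1.7374  x^+=2.4953  v^+=1.6580  a^+=-0.2302
step 4: x_pred=4.6837  r=-9.3137  x^+=-2.6182  v^+=0.4008  a^+=-0.8854

resid = -9.3137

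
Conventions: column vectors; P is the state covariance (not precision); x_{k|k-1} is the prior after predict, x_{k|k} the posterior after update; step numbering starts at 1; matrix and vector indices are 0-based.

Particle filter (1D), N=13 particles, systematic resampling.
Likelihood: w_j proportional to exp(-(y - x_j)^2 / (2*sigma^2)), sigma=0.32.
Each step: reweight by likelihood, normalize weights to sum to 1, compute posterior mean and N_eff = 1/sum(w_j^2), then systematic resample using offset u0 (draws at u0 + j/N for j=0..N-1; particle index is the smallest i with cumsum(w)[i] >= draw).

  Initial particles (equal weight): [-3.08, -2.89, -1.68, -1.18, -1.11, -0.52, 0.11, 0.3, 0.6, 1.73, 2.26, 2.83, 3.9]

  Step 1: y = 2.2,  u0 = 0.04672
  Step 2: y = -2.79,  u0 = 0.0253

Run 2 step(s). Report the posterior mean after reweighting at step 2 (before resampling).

post_mean = 1.7300

step 1: w=[0.0000, 0.0000, 0.0000, 0.0000, 0.0000, 0.0000, 0.0000, 0.0000, 0.0000, 0.2319, 0.6699, 0.0982, 0.0000]  mean=2.1931  Neff=1.9522  idx=[9, 9, 9, 10, 10, 10, 10, 10, 10, 10, 10, 10, 11]
step 2: w=[0.3333, 0.3333, 0.3333, 0.0000, 0.0000, 0.0000, 0.0000, 0.0000, 0.0000, 0.0000, 0.0000, 0.0000, 0.0000]  mean=1.7300  Neff=3.0000  idx=[0, 0, 0, 0, 0, 1, 1, 1, 1, 2, 2, 2, 2]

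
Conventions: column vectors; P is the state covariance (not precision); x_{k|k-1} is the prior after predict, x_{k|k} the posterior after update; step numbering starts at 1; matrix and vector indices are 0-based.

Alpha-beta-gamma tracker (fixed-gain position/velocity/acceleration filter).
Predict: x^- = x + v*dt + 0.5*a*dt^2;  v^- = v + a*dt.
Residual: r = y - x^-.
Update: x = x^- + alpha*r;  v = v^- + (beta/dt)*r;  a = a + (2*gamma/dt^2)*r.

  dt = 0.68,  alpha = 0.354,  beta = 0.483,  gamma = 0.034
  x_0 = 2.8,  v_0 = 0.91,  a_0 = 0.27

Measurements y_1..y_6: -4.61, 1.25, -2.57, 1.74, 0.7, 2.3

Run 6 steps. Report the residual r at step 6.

resid = -0.0044

step 1: x_pred=3.4812  r=-8.0912  x^+=0.6169  v^+=-4.6535  a^+=-0.9199
step 2: x_pred=-2.7602  r=4.0102  x^+=-1.3406  v^+=-2.4307  a^+=-0.3302
step 3: x_pred=-3.0698  r=0.4998  x^+=-2.8928  v^+=-2.3002  a^+=-0.2567
step 4: x_pred=-4.5163  r=6.2563  x^+=-2.3016  v^+=1.9691  a^+=0.6634
step 5: x_pred=-0.8092  r=1.5092  x^+=-0.2750  v^+=3.4922  a^+=0.8853
step 6: x_pred=2.3044  r=-0.0044  x^+=2.3029  v^+=4.0911  a^+=0.8847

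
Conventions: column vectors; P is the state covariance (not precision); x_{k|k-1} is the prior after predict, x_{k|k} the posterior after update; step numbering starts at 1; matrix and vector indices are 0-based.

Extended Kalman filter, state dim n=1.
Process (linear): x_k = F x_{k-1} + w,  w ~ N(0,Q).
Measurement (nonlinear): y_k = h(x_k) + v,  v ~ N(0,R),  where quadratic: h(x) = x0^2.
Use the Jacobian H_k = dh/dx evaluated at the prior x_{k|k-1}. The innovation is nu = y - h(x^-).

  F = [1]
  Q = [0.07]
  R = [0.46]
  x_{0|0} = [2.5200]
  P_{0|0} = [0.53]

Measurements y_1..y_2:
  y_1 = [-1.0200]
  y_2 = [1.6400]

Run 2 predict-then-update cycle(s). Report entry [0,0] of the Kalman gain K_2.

K[0,0] = 0.2180

step 1: x^-=[2.5200]  P^-=[0.6000]  H_jac=[5.0400]  S=[15.7010]  K=[0.1926]  nu=[-7.3704]  x^+=[1.1005]  P^+=[0.0176]
step 2: x^-=[1.1005]  P^-=[0.0876]  H_jac=[2.2009]  S=[0.8842]  K=[0.2180]  nu=[0.4290]  x^+=[1.1940]  P^+=[0.0456]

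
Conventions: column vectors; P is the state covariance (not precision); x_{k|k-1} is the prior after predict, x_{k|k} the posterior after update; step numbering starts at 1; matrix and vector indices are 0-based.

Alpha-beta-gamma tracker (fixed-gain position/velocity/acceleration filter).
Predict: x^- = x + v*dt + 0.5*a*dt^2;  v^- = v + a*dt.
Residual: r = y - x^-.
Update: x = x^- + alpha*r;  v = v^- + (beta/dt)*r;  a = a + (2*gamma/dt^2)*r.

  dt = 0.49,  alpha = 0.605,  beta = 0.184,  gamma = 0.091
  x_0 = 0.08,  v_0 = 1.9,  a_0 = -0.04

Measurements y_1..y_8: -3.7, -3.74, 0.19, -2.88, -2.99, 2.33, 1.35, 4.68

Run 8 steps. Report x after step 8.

step 1: x_pred=1.0062  r=-4.7062  x^+=-1.8411  v^+=0.1132  a^+=-3.6074
step 2: x_pred=-2.2187  r=-1.5213  x^+=-3.1391  v^+=-2.2257  a^+=-4.7606
step 3: x_pred=-4.8012  r=4.9912  x^+=-1.7815  v^+=-2.6842  a^+=-0.9772
step 4: x_pred=-3.2141  r=0.3341  x^+=-3.0120  v^+=-3.0375  a^+=-0.7239
step 5: x_pred=-4.5873  r=1.5973  x^+=-3.6209  v^+=-2.7925  a^+=0.4868
step 6: x_pred=-4.9308  r=7.2608  x^+=-0.5380  v^+=0.1726  a^+=5.9906
step 7: x_pred=0.2657  r=1.0843  x^+=0.9217  v^+=3.5151  a^+=6.8125
step 8: x_pred=3.4620  r=1.2180  x^+=4.1989  v^+=7.3106  a^+=7.7358

x_post = 4.1989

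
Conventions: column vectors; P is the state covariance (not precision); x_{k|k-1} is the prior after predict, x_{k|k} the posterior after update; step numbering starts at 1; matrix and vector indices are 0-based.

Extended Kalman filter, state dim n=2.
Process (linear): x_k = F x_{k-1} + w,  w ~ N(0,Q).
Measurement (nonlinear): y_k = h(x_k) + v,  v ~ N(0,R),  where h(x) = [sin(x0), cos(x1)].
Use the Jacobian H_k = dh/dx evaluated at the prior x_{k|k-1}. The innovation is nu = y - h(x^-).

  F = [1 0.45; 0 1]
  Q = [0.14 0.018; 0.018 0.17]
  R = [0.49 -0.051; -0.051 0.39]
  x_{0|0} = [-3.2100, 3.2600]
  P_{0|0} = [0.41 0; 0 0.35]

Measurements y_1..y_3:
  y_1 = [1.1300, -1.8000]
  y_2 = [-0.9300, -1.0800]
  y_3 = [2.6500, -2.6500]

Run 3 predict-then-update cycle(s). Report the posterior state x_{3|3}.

x_post = [1.8957, 4.0446]

step 1: x^-=[-1.7430, 3.2600]  P^-=[0.6209 0.1755; 0.1755 0.5200]  H_jac=[-0.1714 0.0000; 0.0000 0.1181]  S=[0.5082 -0.0546; -0.0546 0.3973]  K=[-0.2068 0.0238; -0.0432 0.1487]  nu=[2.1152, -0.8070]  x^+=[-2.1996, 3.0486]  P^+=[0.5984 0.1678; 0.1678 0.5096]
step 2: x^-=[-0.8277, 3.0486]  P^-=[0.9926 0.4151; 0.4151 0.6796]  H_jac=[0.6766 0.0000; 0.0000 -0.0929]  S=[0.9444 -0.0771; -0.0771 0.3959]  K=[0.7145 0.0418; 0.2890 -0.1031]  nu=[-0.1936, -0.0843]  x^+=[-0.9696, 3.0013]  P^+=[0.5144 0.2171; 0.2171 0.5919]
step 3: x^-=[0.3810, 3.0013]  P^-=[0.9696 0.5014; 0.5014 0.7619]  H_jac=[0.9283 0.0000; 0.0000 -0.1398]  S=[1.3255 -0.1161; -0.1161 0.4049]  K=[0.6810 0.0221; 0.3366 -0.1666]  nu=[2.2781, -1.6598]  x^+=[1.8957, 4.0446]  P^+=[0.3582 0.1868; 0.1868 0.5875]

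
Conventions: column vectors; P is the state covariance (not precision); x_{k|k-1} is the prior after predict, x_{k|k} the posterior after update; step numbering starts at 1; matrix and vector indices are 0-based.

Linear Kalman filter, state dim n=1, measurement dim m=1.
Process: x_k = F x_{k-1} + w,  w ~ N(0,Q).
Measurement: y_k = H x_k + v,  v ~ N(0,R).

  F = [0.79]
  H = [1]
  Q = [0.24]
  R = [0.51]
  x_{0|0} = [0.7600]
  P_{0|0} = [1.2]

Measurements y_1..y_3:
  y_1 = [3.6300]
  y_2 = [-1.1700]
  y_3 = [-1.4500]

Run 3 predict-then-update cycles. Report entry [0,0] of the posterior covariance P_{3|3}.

step 1: x^-=[0.6004]  P^-=[0.9889]  S=[1.4989]  K=[0.6598]  nu=[3.0296]  x^+=[2.5992]  P^+=[0.3365]
step 2: x^-=[2.0534]  P^-=[0.4500]  S=[0.9600]  K=[0.4687]  nu=[-3.2234]  x^+=[0.5424]  P^+=[0.2391]
step 3: x^-=[0.4285]  P^-=[0.3892]  S=[0.8992]  K=[0.4328]  nu=[-1.8785]  x^+=[-0.3846]  P^+=[0.2207]

P_post[0,0] = 0.2207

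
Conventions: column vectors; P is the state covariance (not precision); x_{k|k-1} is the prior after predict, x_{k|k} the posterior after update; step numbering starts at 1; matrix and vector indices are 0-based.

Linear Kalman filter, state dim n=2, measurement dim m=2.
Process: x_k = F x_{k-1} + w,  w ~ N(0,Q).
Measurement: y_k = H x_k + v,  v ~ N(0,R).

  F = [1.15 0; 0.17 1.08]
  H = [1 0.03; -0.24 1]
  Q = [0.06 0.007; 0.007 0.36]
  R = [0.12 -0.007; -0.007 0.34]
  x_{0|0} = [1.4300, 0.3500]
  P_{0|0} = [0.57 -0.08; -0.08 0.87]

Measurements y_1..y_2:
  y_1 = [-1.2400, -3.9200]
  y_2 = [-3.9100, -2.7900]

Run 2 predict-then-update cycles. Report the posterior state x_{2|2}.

x_post = [-2.6878, -3.7129]

step 1: x^-=[1.6445, 0.6211]  P^-=[0.8138 0.0191; 0.0191 1.3619]  S=[0.9362 -0.1425; -0.1425 1.7396]  K=[0.8653 -0.0304; 0.1851 0.7954]  nu=[-2.9031, -4.1464]  x^+=[-0.7414, -3.2144]  P^+=[0.1038 0.0085; 0.0085 0.2712]
step 2: x^-=[-0.8526, -3.5975]  P^-=[0.1973 0.0379; 0.0379 0.6824]  S=[0.3201 0.0037; 0.0037 1.0156]  K=[0.6198 -0.0116; 0.1745 0.6624]  nu=[-2.9495, 0.6029]  x^+=[-2.6878, -3.7129]  P^+=[0.0742 0.0095; 0.0095 0.2263]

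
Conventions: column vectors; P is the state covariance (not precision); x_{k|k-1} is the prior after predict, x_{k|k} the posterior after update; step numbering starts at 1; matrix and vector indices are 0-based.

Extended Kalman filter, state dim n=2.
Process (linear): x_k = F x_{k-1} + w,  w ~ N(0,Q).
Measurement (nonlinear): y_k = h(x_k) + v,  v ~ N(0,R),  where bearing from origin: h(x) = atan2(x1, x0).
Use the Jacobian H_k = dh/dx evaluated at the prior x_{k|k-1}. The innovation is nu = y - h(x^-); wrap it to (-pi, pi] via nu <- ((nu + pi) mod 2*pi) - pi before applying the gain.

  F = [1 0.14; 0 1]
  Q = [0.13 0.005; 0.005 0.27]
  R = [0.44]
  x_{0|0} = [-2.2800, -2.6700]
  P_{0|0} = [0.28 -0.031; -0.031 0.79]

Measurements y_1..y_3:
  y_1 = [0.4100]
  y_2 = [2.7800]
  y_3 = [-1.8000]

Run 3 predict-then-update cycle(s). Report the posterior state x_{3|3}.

step 1: x^-=[-2.6538, -2.6700]  P^-=[0.4168 0.0846; 0.0846 1.0600]  H_jac=[0.1884 -0.1873]  S=[0.4860]  K=[0.1290; -0.3756]  nu=[2.7632]  x^+=[-2.2974, -3.7079]  P^+=[0.4087 0.1081; 0.1081 0.9914]
step 2: x^-=[-2.8165, -3.7079]  P^-=[0.5884 0.2519; 0.2519 1.2614]  H_jac=[0.1710 -0.1299]  S=[0.4673]  K=[0.1453; -0.2585]  nu=[-1.2828]  x^+=[-3.0029, -3.3764]  P^+=[0.5786 0.2695; 0.2695 1.2302]
step 3: x^-=[-3.4756, -3.3764]  P^-=[0.8081 0.4467; 0.4467 1.5002]  H_jac=[0.1438 -0.1480]  S=[0.4706]  K=[0.1064; -0.3354]  nu=[0.5707]  x^+=[-3.4149, -3.5678]  P^+=[0.8028 0.4635; 0.4635 1.4473]

x_post = [-3.4149, -3.5678]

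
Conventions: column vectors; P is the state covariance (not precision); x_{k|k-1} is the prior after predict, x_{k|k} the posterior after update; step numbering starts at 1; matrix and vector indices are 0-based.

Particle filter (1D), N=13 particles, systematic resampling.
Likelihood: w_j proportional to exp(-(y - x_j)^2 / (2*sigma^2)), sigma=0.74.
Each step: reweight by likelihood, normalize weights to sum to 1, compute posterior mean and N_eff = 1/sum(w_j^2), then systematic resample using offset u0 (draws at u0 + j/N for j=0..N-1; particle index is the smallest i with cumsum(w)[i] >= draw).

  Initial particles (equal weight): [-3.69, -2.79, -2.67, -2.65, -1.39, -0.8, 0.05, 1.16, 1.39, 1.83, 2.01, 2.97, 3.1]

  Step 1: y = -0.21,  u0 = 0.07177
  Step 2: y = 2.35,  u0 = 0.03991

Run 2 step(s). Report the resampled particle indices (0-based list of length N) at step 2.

resampled_idx = [10, 11, 11, 11, 12, 12, 12, 12, 12, 12, 12, 12, 12]

step 1: w=[0.0000, 0.0010, 0.0018, 0.0019, 0.1236, 0.3207, 0.4143, 0.0794, 0.0426, 0.0099, 0.0049, 0.0000, 0.0000]  mean=-0.2409  Neff=3.3560  idx=[4, 5, 5, 5, 5, 6, 6, 6, 6, 6, 6, 7, 9]
step 2: w=[0.0000, 0.0001, 0.0001, 0.0001, 0.0001, 0.0072, 0.0072, 0.0072, 0.0072, 0.0072, 0.0072, 0.2486, 0.7076]  mean=1.5851  Neff=1.7768  idx=[10, 11, 11, 11, 12, 12, 12, 12, 12, 12, 12, 12, 12]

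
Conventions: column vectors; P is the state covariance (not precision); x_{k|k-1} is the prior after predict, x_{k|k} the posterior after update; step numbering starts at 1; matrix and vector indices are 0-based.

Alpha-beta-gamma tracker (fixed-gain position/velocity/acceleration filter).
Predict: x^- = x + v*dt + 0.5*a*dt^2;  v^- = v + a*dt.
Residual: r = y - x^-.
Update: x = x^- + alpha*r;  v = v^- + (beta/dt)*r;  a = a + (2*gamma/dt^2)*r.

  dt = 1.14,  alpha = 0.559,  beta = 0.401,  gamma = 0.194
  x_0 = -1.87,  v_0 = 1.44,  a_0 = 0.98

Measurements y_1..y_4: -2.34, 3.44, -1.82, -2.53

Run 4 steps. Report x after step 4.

x_post = -0.5687

step 1: x_pred=0.4084  r=-2.7484  x^+=-1.1280  v^+=1.5904  a^+=0.1595
step 2: x_pred=0.7888  r=2.6512  x^+=2.2708  v^+=2.7048  a^+=0.9510
step 3: x_pred=5.9722  r=-7.7922  x^+=1.6164  v^+=1.0480  a^+=-1.3754
step 4: x_pred=1.9173  r=-4.4473  x^+=-0.5687  v^+=-2.0843  a^+=-2.7032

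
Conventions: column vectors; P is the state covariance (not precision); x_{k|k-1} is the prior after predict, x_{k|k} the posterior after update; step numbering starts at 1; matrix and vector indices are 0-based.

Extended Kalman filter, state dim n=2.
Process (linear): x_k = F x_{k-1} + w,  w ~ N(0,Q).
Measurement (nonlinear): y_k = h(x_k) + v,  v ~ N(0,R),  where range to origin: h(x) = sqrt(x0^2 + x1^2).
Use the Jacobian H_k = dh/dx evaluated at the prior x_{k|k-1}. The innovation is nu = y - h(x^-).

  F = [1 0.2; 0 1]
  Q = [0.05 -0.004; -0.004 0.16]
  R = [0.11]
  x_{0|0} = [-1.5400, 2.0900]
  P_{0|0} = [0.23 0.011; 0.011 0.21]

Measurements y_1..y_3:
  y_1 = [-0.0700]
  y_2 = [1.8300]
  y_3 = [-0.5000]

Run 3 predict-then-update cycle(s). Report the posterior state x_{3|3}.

x_post = [0.1362, 0.7537]

step 1: x^-=[-1.1220, 2.0900]  P^-=[0.2928 0.0490; 0.0490 0.3700]  H_jac=[-0.4730 0.8811]  S=[0.4219]  K=[-0.2259; 0.7178]  nu=[-2.4421]  x^+=[-0.5702, 0.3371]  P^+=[0.2713 0.1174; 0.1174 0.1526]
step 2: x^-=[-0.5028, 0.3371]  P^-=[0.3743 0.1439; 0.1439 0.3126]  H_jac=[-0.8306 0.5569]  S=[0.3320]  K=[-0.6950; 0.1643]  nu=[1.2246]  x^+=[-1.3539, 0.5383]  P^+=[0.2140 0.1819; 0.1819 0.3037]
step 3: x^-=[-1.2462, 0.5383]  P^-=[0.3489 0.2386; 0.2386 0.4637]  H_jac=[-0.9180 0.3965]  S=[0.3032]  K=[-0.7442; -0.1160]  nu=[-1.8575]  x^+=[0.1362, 0.7537]  P^+=[0.1809 0.2124; 0.2124 0.4596]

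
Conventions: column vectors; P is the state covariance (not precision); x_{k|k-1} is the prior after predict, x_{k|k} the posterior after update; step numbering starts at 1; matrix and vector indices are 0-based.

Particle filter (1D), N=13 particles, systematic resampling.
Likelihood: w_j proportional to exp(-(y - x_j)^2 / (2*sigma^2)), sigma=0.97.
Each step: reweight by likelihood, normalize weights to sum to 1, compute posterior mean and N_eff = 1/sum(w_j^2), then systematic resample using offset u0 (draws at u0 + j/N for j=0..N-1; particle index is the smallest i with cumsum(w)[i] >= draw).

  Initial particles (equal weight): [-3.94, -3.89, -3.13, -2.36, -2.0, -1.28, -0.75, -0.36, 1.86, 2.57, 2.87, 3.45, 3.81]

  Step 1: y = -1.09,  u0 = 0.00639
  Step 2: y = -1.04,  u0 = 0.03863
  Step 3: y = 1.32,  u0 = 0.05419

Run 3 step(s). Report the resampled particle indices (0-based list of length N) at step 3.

step 1: w=[0.0034, 0.0040, 0.0281, 0.1090, 0.1654, 0.2520, 0.2416, 0.1935, 0.0025, 0.0002, 0.0001, 0.0000, 0.0000]  mean=-1.2733  Neff=5.0142  idx=[1, 3, 4, 4, 5, 5, 5, 5, 6, 6, 6, 7, 7]
step 2: w=[0.0013, 0.0398, 0.0616, 0.0616, 0.0975, 0.0975, 0.0975, 0.0975, 0.0961, 0.0961, 0.0961, 0.0786, 0.0786]  mean=-1.1177  Neff=11.4564  idx=[1, 3, 4, 5, 5, 6, 7, 8, 9, 9, 10, 11, 12]
step 3: w=[0.0008, 0.0029, 0.0276, 0.0276, 0.0276, 0.0276, 0.0276, 0.1028, 0.1028, 0.1028, 0.1028, 0.2236, 0.2236]  mean=-0.6535  Neff=6.8448  idx=[3, 6, 7, 8, 9, 9, 10, 11, 11, 11, 12, 12, 12]

resampled_idx = [3, 6, 7, 8, 9, 9, 10, 11, 11, 11, 12, 12, 12]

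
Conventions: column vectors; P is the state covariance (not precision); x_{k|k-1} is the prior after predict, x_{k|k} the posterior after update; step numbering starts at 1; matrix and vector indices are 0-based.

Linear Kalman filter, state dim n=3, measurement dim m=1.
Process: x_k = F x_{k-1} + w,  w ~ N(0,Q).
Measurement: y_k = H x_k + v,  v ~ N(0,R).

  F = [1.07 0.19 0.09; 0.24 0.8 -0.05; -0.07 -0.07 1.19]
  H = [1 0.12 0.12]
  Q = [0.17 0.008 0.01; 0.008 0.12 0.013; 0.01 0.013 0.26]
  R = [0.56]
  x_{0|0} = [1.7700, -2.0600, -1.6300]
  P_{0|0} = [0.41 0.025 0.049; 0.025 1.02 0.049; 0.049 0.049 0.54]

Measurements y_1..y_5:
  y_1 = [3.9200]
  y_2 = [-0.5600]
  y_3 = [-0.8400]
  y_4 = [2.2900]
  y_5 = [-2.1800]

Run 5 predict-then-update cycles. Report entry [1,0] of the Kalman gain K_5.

step 1: x^-=[1.3558, -1.1417, -1.9194]  P^-=[0.7019 0.2899 0.0942; 0.2899 0.8023 -0.0240; 0.0942 -0.0240 1.0156]  S=[1.3796]  K=[0.5422; 0.2779; 0.1545]  nu=[2.9315]  x^+=[2.9452, -0.3271, -1.4663]  P^+=[0.2963 0.0821 -0.0214; 0.0821 0.6958 -0.0832; -0.0214 -0.0832 0.9827]
step 2: x^-=[2.9573, 0.5185, -1.9282]  P^-=[0.5688 0.2549 0.0312; 0.2549 0.6235 -0.1811; 0.0312 -0.1811 1.6747]  S=[1.2253]  K=[0.4922; 0.2514; 0.1717]  nu=[-3.3481]  x^+=[1.3093, -0.3232, -2.5031]  P^+=[0.2719 0.1033 -0.0724; 0.1033 0.5461 -0.2340; -0.0724 -0.2340 1.6385]
step 3: x^-=[1.1143, 0.1808, -3.0477]  P^-=[0.5344 0.2343 0.0056; 0.2343 0.5494 -0.3717; 0.0056 -0.3717 2.6364]  S=[1.1871]  K=[0.4744; 0.2153; 0.2336]  nu=[-1.6103]  x^+=[0.3504, -0.1659, -3.4239]  P^+=[0.2672 0.1130 -0.1260; 0.1130 0.4943 -0.4314; -0.1260 -0.4314 2.5716]
step 4: x^-=[0.0352, 0.1226, -4.0874]  P^-=[0.5216 0.2192 -0.0056; 0.2192 0.5391 -0.6290; -0.0056 -0.6290 3.9993]  S=[1.1800]  K=[0.4637; 0.1766; 0.3380]  nu=[2.7305]  x^+=[1.3014, 0.6047, -3.1645]  P^+=[0.2678 0.1225 -0.1905; 0.1225 0.5023 -0.6994; -0.1905 -0.6994 3.8645]
step 5: x^-=[1.2226, 0.9543, -3.8992]  P^-=[0.5153 0.2086 -0.0088; 0.2086 0.5742 -0.9819; -0.0088 -0.9819 5.8857]  S=[1.1880]  K=[0.4539; 0.1344; 0.4879]  nu=[-3.0492]  x^+=[-0.1615, 0.5445, -5.3870]  P^+=[0.2705 0.1361 -0.2719; 0.1361 0.5527 -1.0598; -0.2719 -1.0598 5.6029]

K[1,0] = 0.1344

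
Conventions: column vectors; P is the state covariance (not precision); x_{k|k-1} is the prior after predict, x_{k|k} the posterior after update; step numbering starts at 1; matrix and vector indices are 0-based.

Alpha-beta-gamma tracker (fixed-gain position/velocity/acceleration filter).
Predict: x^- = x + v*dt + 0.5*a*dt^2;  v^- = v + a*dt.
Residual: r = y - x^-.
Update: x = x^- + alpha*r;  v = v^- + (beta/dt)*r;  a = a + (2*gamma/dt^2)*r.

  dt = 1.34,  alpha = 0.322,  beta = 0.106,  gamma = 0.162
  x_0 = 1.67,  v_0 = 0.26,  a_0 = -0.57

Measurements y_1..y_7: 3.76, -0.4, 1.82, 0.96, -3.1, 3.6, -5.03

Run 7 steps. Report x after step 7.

x_post = -1.7068

step 1: x_pred=1.5067  r=2.2533  x^+=2.2322  v^+=-0.3256  a^+=-0.1634
step 2: x_pred=1.6493  r=-2.0493  x^+=0.9894  v^+=-0.7066  a^+=-0.5332
step 3: x_pred=-0.4361  r=2.2561  x^+=0.2903  v^+=-1.2426  a^+=-0.1261
step 4: x_pred=-1.4880  r=2.4480  x^+=-0.6997  v^+=-1.2179  a^+=0.3156
step 5: x_pred=-2.0483  r=-1.0517  x^+=-2.3870  v^+=-0.8782  a^+=0.1259
step 6: x_pred=-3.4507  r=7.0507  x^+=-1.1804  v^+=-0.1517  a^+=1.3981
step 7: x_pred=-0.1285  r=-4.9015  x^+=-1.7068  v^+=1.3340  a^+=0.5137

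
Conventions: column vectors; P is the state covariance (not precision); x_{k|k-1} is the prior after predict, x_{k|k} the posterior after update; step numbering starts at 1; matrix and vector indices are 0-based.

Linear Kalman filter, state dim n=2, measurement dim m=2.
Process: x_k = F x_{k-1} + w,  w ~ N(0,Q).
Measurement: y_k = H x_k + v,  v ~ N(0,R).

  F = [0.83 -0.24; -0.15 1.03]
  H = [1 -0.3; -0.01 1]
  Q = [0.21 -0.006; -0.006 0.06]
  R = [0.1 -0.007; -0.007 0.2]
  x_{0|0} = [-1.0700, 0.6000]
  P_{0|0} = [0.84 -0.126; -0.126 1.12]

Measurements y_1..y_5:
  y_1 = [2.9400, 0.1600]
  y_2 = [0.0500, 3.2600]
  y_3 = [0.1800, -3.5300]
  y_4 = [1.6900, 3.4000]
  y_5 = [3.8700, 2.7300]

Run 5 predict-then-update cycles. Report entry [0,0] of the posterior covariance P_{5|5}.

P_post[0,0] = 0.0736

step 1: x^-=[-1.0321, 0.7785]  P^-=[0.9034 -0.4997; -0.4997 1.3060]  S=[1.4207 -0.9090; -0.9090 1.5161]  K=[0.8545 0.1768; -0.1204 0.7925]  nu=[4.2057, -0.6288]  x^+=[2.4504, -0.2262]  P^+=[0.0933 0.0303; 0.0303 0.1597]
step 2: x^-=[2.0881, -0.6006]  P^-=[0.2714 -0.0301; -0.0301 0.2221]  S=[0.4094 -0.1065; -0.1065 0.4227]  K=[0.7113 0.1017; -0.1063 0.4993]  nu=[-2.2183, 3.8814]  x^+=[0.9047, 1.5734]  P^+=[0.0753 0.0161; 0.0161 0.1008]
step 3: x^-=[0.3733, 1.4849]  P^-=[0.2612 -0.0259; -0.0259 0.1636]  S=[0.3915 -0.0847; -0.0847 0.3642]  K=[0.7057 0.0858; -0.0992 0.4269]  nu=[0.2521, -5.0111]  x^+=[0.1215, -0.6796]  P^+=[0.0739 0.0130; 0.0130 0.0862]
step 4: x^-=[0.2639, -0.7182]  P^-=[0.2607 -0.0250; -0.0250 0.1491]  S=[0.3891 -0.0794; -0.0794 0.3496]  K=[0.7058 0.0814; -0.0965 0.4053]  nu=[1.2106, 4.1208]  x^+=[1.4539, 0.8352]  P^+=[0.0736 0.0121; 0.0121 0.0819]
step 5: x^-=[1.0062, 0.6422]  P^-=[0.2606 -0.0246; -0.0246 0.1448]  S=[0.3884 -0.0778; -0.0778 0.3453]  K=[0.7060 0.0801; -0.0955 0.3985]  nu=[3.0564, 2.0979]  x^+=[3.3321, 1.1863]  P^+=[0.0736 0.0118; 0.0118 0.0805]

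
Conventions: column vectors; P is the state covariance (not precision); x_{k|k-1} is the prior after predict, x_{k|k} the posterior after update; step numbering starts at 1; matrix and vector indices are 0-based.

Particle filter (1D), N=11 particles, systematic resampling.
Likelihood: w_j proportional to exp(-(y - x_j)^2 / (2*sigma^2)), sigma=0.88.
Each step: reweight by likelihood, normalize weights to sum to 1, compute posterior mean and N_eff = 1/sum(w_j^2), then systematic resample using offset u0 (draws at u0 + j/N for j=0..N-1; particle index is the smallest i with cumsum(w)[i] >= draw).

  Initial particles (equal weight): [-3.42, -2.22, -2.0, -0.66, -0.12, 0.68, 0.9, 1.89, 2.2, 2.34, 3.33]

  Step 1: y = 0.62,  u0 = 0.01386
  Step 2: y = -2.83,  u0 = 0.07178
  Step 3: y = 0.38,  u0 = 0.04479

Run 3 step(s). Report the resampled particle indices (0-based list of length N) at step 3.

resampled_idx = [0, 1, 3, 4, 5, 6, 7, 8, 9, 10, 10]

step 1: w=[0.0000, 0.0015, 0.0032, 0.0932, 0.1885, 0.2679, 0.2552, 0.0948, 0.0536, 0.0398, 0.0023]  mean=0.7159  Neff=5.1388  idx=[3, 4, 4, 5, 5, 5, 6, 6, 6, 7, 8]
step 2: w=[0.7170, 0.1308, 0.1308, 0.0053, 0.0053, 0.0053, 0.0019, 0.0019, 0.0019, 0.0000, 0.0000]  mean=-0.4888  Neff=1.8236  idx=[0, 0, 0, 0, 0, 0, 0, 0, 1, 2, 3]
step 3: w=[0.0751, 0.0751, 0.0751, 0.0751, 0.0751, 0.0751, 0.0751, 0.0751, 0.1284, 0.1284, 0.1424]  mean=-0.3304  Neff=10.1641  idx=[0, 1, 3, 4, 5, 6, 7, 8, 9, 10, 10]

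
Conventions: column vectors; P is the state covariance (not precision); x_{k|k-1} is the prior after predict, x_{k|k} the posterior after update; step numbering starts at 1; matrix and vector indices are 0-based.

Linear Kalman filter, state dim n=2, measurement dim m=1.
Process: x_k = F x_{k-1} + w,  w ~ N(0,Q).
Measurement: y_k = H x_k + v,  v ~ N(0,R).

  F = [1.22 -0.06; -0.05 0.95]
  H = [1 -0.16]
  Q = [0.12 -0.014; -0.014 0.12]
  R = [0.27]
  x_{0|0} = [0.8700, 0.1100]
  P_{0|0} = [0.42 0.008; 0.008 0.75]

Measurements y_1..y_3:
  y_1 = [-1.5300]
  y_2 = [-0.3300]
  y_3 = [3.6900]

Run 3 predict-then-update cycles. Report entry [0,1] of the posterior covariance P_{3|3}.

step 1: x^-=[1.0548, 0.0610]  P^-=[0.7467 -0.0731; -0.0731 0.7972]  S=[1.0604]  K=[0.7151; -0.1892]  nu=[-2.5750]  x^+=[-0.7867, 0.5482]  P^+=[0.2043 0.0704; 0.0704 0.7592]
step 2: x^-=[-0.9926, 0.5601]  P^-=[0.4166 0.0121; 0.0121 0.7990]  S=[0.7032]  K=[0.5897; -0.1647]  nu=[0.7522]  x^+=[-0.5490, 0.4362]  P^+=[0.1721 0.0803; 0.0803 0.7799]
step 3: x^-=[-0.6960, 0.4419]  P^-=[0.3672 0.0244; 0.0244 0.8167]  S=[0.6503]  K=[0.5586; -0.1634]  nu=[4.4567]  x^+=[1.7936, -0.2865]  P^+=[0.1642 0.0838; 0.0838 0.7993]

P_post[0,1] = 0.0838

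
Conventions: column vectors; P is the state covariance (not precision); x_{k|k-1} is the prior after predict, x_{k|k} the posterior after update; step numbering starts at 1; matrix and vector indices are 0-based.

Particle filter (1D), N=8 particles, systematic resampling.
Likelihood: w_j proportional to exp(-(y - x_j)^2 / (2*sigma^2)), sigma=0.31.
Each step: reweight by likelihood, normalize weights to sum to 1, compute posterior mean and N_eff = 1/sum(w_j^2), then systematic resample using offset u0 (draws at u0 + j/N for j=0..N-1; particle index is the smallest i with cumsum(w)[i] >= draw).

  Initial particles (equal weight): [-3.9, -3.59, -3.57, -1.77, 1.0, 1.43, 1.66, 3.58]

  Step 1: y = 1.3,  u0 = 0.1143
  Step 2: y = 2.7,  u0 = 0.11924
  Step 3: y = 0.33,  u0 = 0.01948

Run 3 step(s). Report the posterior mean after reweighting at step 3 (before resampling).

post_mean = 1.6600

step 1: w=[0.0000, 0.0000, 0.0000, 0.0000, 0.3052, 0.4464, 0.2484, 0.0000]  mean=1.3559  Neff=2.8238  idx=[4, 4, 5, 5, 5, 5, 6, 6]
step 2: w=[0.0000, 0.0000, 0.0280, 0.0280, 0.0280, 0.0280, 0.4440, 0.4440]  mean=1.6342  Neff=2.5163  idx=[6, 6, 6, 6, 7, 7, 7, 7]
step 3: w=[0.1250, 0.1250, 0.1250, 0.1250, 0.1250, 0.1250, 0.1250, 0.1250]  mean=1.6600  Neff=8.0000  idx=[0, 1, 2, 3, 4, 5, 6, 7]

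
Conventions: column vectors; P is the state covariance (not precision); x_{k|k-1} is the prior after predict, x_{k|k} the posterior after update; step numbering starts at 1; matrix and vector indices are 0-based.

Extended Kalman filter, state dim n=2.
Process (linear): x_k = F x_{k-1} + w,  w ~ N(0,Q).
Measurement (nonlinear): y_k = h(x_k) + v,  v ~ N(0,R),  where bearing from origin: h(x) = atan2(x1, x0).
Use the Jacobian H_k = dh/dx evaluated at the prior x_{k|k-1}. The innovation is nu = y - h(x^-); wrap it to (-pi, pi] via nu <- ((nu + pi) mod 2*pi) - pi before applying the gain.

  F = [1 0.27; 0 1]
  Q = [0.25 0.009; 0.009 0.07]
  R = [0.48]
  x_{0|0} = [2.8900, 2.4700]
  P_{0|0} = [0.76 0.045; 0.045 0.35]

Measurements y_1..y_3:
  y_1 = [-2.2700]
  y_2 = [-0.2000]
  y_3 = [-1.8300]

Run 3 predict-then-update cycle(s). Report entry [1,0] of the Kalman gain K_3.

step 1: x^-=[3.5569, 2.4700]  P^-=[1.0598 0.1485; 0.1485 0.4200]  H_jac=[-0.1317 0.1897]  S=[0.5061]  K=[-0.2202; 0.1188]  nu=[-2.8770]  x^+=[4.1904, 2.1283]  P^+=[1.0353 0.1617; 0.1617 0.4129]
step 2: x^-=[4.7650, 2.1283]  P^-=[1.4027 0.2822; 0.2822 0.4829]  H_jac=[-0.0781 0.1750]  S=[0.4956]  K=[-0.1215; 0.1260]  nu=[-0.6201]  x^+=[4.8404, 2.0502]  P^+=[1.3954 0.2898; 0.2898 0.4750]
step 3: x^-=[5.3939, 2.0502]  P^-=[1.8365 0.4270; 0.4270 0.5450]  H_jac=[-0.0616 0.1620]  S=[0.4927]  K=[-0.0891; 0.1258]  nu=[-2.1932]  x^+=[5.5893, 1.7743]  P^+=[1.8326 0.4326; 0.4326 0.5372]

K[1,0] = 0.1258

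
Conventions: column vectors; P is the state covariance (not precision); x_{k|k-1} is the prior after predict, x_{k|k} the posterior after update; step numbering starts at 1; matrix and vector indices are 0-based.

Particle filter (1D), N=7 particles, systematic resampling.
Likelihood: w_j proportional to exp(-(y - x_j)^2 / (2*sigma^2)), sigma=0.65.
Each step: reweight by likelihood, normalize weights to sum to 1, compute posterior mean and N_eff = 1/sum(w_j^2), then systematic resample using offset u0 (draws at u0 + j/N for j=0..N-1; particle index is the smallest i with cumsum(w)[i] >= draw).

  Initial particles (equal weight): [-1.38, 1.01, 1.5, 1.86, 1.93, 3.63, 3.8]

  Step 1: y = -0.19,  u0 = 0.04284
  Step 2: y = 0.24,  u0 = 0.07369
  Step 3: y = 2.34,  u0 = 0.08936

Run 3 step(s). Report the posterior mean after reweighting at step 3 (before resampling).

post_mean = 1.2124

step 1: w=[0.4510, 0.4384, 0.0821, 0.0167, 0.0118, 0.0000, 0.0000]  mean=-0.0027  Neff=2.4826  idx=[0, 0, 0, 1, 1, 1, 2]
step 2: w=[0.0252, 0.0252, 0.0252, 0.2794, 0.2794, 0.2794, 0.0861]  mean=0.8712  Neff=4.1067  idx=[2, 3, 4, 4, 5, 5, 6]
step 3: w=[0.0000, 0.1174, 0.1174, 0.1174, 0.1174, 0.1174, 0.4131]  mean=1.2124  Neff=4.1745  idx=[1, 2, 4, 5, 6, 6, 6]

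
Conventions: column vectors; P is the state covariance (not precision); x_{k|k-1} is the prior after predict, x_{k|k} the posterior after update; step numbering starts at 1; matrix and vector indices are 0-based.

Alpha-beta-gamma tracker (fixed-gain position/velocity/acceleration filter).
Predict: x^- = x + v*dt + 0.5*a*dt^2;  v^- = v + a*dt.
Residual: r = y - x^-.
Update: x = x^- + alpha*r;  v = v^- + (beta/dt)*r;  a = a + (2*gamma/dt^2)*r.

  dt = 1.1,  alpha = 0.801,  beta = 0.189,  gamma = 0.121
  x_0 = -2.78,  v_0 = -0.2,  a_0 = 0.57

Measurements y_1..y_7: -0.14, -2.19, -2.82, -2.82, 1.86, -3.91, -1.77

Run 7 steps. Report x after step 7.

x_post = -2.1027

step 1: x_pred=-2.6551  r=2.5151  x^+=-0.6405  v^+=0.8591  a^+=1.0730
step 2: x_pred=0.9537  r=-3.1437  x^+=-1.5644  v^+=1.4993  a^+=0.4443
step 3: x_pred=0.3537  r=-3.1737  x^+=-2.1884  v^+=1.4428  a^+=-0.1904
step 4: x_pred=-0.7166  r=-2.1034  x^+=-2.4014  v^+=0.8719  a^+=-0.6111
step 5: x_pred=-1.8121  r=3.6721  x^+=1.1293  v^+=0.8306  a^+=0.1233
step 6: x_pred=2.1175  r=-6.0275  x^+=-2.7105  v^+=-0.0694  a^+=-1.0822
step 7: x_pred=-3.4416  r=1.6716  x^+=-2.1027  v^+=-0.9726  a^+=-0.7479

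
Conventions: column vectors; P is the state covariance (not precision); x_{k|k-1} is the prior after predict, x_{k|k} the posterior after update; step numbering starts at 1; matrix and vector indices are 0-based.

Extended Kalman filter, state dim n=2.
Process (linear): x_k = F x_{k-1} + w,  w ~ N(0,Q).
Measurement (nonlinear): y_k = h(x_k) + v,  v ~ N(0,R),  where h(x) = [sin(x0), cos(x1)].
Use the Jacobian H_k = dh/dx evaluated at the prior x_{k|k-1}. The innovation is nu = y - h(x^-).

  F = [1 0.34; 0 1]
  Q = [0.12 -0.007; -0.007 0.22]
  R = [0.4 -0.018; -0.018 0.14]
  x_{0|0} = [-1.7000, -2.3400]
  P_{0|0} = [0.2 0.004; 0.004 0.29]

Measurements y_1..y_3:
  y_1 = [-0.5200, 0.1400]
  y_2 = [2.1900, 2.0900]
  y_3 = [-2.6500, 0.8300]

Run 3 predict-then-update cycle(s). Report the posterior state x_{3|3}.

x_post = [-2.6093, 0.0927]

step 1: x^-=[-2.4956, -2.3400]  P^-=[0.3562 0.0956; 0.0956 0.5100]  H_jac=[-0.7985 0.0000; 0.0000 0.7185]  S=[0.6271 -0.0728; -0.0728 0.4033]  K=[-0.4431 0.0903; -0.0165 0.9057]  nu=[0.0820, 0.8356]  x^+=[-2.4565, -1.5846]  P^+=[0.2240 0.0287; 0.0287 0.1769]
step 2: x^-=[-2.9953, -1.5846]  P^-=[0.3840 0.0818; 0.0818 0.3969]  H_jac=[-0.9893 0.0000; 0.0000 0.9999]  S=[0.7758 -0.0990; -0.0990 0.5368]  K=[-0.4815 0.0637; -0.0103 0.7374]  nu=[2.3358, 2.1038]  x^+=[-3.9860, -0.0574]  P^+=[0.1958 0.0176; 0.0176 0.1034]
step 3: x^-=[-4.0055, -0.0574]  P^-=[0.3398 0.0457; 0.0457 0.3234]  H_jac=[-0.6494 0.0000; 0.0000 0.0574]  S=[0.5433 -0.0197; -0.0197 0.1411]  K=[-0.4075 -0.0383; -0.0502 0.1245]  nu=[-3.4104, -0.1684]  x^+=[-2.6093, 0.0927]  P^+=[0.2499 0.0344; 0.0344 0.3196]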